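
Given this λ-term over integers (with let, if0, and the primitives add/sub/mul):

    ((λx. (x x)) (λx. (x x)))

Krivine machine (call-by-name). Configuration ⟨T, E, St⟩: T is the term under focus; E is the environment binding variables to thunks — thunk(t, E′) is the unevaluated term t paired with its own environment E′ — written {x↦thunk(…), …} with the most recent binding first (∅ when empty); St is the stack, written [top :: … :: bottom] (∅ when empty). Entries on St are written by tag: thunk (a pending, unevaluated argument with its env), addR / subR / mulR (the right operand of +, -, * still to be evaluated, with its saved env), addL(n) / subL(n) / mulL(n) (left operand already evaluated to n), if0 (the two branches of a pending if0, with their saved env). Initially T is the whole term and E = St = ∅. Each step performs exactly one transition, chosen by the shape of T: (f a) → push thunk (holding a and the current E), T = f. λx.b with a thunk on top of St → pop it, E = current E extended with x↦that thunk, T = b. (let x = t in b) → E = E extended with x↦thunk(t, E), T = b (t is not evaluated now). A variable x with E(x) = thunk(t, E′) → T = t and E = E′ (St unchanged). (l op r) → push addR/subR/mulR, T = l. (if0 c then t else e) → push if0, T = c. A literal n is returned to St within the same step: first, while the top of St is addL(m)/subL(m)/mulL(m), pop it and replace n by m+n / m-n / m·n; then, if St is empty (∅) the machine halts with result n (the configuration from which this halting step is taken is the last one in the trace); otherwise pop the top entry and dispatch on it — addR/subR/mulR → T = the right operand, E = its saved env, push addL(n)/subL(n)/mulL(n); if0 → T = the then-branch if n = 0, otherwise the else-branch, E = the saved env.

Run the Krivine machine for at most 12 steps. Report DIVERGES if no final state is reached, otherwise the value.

[0] ⟨T=((λx. (x x)) (λx. (x x))); E=∅; St=∅⟩
[1] ⟨T=(λx. (x x)); E=∅; St=[thunk]⟩
[2] ⟨T=(x x); E={x↦thunk((λx. (x x)), ∅)}; St=∅⟩
[3] ⟨T=x; E={x↦thunk((λx. (x x)), ∅)}; St=[thunk]⟩
[4] ⟨T=(λx. (x x)); E=∅; St=[thunk]⟩
[5] ⟨T=(x x); E={x↦thunk(x, {x↦thunk((λx. (x x)), ∅)})}; St=∅⟩
[6] ⟨T=x; E={x↦thunk(x, {x↦thunk((λx. (x x)), ∅)})}; St=[thunk]⟩
[7] ⟨T=x; E={x↦thunk((λx. (x x)), ∅)}; St=[thunk]⟩
[8] ⟨T=(λx. (x x)); E=∅; St=[thunk]⟩
[9] ⟨T=(x x); E={x↦thunk(x, {x↦thunk(x, {x↦thunk((λx. (x x)), ∅)})})}; St=∅⟩
[10] ⟨T=x; E={x↦thunk(x, {x↦thunk(x, {x↦thunk((λx. (x x)), ∅)})})}; St=[thunk]⟩
[11] ⟨T=x; E={x↦thunk(x, {x↦thunk((λx. (x x)), ∅)})}; St=[thunk]⟩
[12] ⟨T=x; E={x↦thunk((λx. (x x)), ∅)}; St=[thunk]⟩
→ 12 transitions taken and the configuration is still not final: no result within 12 steps

Answer: DIVERGES (no final state within 12 steps)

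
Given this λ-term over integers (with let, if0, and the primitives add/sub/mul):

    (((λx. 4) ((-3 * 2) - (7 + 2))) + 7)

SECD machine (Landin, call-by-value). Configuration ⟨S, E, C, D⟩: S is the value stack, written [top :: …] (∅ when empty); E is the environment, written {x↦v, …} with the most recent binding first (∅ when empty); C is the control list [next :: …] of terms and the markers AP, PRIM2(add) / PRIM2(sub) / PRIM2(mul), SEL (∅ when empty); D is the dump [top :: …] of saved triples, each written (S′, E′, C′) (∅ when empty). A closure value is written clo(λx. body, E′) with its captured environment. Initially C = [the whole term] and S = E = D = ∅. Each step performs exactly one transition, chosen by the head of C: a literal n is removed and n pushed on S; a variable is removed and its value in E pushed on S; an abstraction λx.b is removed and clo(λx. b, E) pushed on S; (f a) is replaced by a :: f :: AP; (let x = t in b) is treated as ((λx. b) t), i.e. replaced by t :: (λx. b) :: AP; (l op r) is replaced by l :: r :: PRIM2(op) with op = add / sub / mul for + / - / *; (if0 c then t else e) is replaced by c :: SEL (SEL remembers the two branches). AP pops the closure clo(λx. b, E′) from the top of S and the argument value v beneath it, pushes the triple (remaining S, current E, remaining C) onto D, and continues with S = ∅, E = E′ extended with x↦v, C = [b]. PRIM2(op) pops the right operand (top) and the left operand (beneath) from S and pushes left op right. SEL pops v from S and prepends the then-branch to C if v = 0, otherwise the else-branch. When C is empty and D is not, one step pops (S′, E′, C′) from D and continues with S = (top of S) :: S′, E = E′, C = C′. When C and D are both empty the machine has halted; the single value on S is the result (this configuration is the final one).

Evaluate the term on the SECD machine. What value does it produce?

Answer: 11

Execution trace:
[0] <S=∅, E=∅, C=[(((λx. 4) ((-3 * 2) - (7 + 2))) + 7)], D=∅>
[1] <S=∅, E=∅, C=[((λx. 4) ((-3 * 2) - (7 + 2))) :: 7 :: PRIM2(add)], D=∅>
[2] <S=∅, E=∅, C=[((-3 * 2) - (7 + 2)) :: (λx. 4) :: AP :: 7 :: PRIM2(add)], D=∅>
[3] <S=∅, E=∅, C=[(-3 * 2) :: (7 + 2) :: PRIM2(sub) :: (λx. 4) :: AP :: 7 :: PRIM2(add)], D=∅>
[4] <S=∅, E=∅, C=[-3 :: 2 :: PRIM2(mul) :: (7 + 2) :: PRIM2(sub) :: (λx. 4) :: AP :: 7 :: PRIM2(add)], D=∅>
[5] <S=[-3], E=∅, C=[2 :: PRIM2(mul) :: (7 + 2) :: PRIM2(sub) :: (λx. 4) :: AP :: 7 :: PRIM2(add)], D=∅>
[6] <S=[2 :: -3], E=∅, C=[PRIM2(mul) :: (7 + 2) :: PRIM2(sub) :: (λx. 4) :: AP :: 7 :: PRIM2(add)], D=∅>
[7] <S=[-6], E=∅, C=[(7 + 2) :: PRIM2(sub) :: (λx. 4) :: AP :: 7 :: PRIM2(add)], D=∅>
[8] <S=[-6], E=∅, C=[7 :: 2 :: PRIM2(add) :: PRIM2(sub) :: (λx. 4) :: AP :: 7 :: PRIM2(add)], D=∅>
[9] <S=[7 :: -6], E=∅, C=[2 :: PRIM2(add) :: PRIM2(sub) :: (λx. 4) :: AP :: 7 :: PRIM2(add)], D=∅>
[10] <S=[2 :: 7 :: -6], E=∅, C=[PRIM2(add) :: PRIM2(sub) :: (λx. 4) :: AP :: 7 :: PRIM2(add)], D=∅>
[11] <S=[9 :: -6], E=∅, C=[PRIM2(sub) :: (λx. 4) :: AP :: 7 :: PRIM2(add)], D=∅>
[12] <S=[-15], E=∅, C=[(λx. 4) :: AP :: 7 :: PRIM2(add)], D=∅>
[13] <S=[clo(λx. 4, ∅) :: -15], E=∅, C=[AP :: 7 :: PRIM2(add)], D=∅>
[14] <S=∅, E={x↦-15}, C=[4], D=[(∅, ∅, [7 :: PRIM2(add)])]>
[15] <S=[4], E={x↦-15}, C=∅, D=[(∅, ∅, [7 :: PRIM2(add)])]>
[16] <S=[4], E=∅, C=[7 :: PRIM2(add)], D=∅>
[17] <S=[7 :: 4], E=∅, C=[PRIM2(add)], D=∅>
[18] <S=[11], E=∅, C=∅, D=∅>
→ final value 11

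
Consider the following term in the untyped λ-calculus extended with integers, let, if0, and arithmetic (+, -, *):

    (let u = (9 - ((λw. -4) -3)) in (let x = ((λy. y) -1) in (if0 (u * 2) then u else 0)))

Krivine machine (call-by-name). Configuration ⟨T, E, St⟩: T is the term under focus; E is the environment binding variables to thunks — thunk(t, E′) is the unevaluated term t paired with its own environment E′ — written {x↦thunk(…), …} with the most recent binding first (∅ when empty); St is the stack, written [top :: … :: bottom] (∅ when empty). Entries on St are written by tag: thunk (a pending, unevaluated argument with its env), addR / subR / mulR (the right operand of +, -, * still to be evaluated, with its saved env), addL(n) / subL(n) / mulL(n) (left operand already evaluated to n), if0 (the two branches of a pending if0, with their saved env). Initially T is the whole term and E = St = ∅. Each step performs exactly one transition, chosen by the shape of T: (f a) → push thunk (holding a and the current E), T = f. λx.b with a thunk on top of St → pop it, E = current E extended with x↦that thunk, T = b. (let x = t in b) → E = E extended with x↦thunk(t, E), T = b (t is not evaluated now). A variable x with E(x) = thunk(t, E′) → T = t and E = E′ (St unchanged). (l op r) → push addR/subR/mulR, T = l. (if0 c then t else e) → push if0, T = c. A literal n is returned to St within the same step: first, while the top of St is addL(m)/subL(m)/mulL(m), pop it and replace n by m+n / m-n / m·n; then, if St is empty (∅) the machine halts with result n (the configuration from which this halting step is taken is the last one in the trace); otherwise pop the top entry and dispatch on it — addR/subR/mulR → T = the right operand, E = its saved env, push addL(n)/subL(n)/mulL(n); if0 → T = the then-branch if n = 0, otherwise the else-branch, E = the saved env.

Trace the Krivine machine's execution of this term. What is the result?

Answer: 0

Machine steps:
step 0: <T=(let u = (9 - ((λw. -4) -3)) in (let x = ((λy. y) -1) in (if0 (u * 2) then u else 0))), E=∅, St=∅>
step 1: <T=(let x = ((λy. y) -1) in (if0 (u * 2) then u else 0)), E={u↦thunk((9 - ((λw. -4) -3)), ∅)}, St=∅>
step 2: <T=(if0 (u * 2) then u else 0), E={x↦thunk(((λy. y) -1), {u↦thunk((9 - ((λw. -4) -3)), ∅)}), u↦thunk((9 - ((λw. -4) -3)), ∅)}, St=∅>
step 3: <T=(u * 2), E={x↦thunk(((λy. y) -1), {u↦thunk((9 - ((λw. -4) -3)), ∅)}), u↦thunk((9 - ((λw. -4) -3)), ∅)}, St=[if0]>
step 4: <T=u, E={x↦thunk(((λy. y) -1), {u↦thunk((9 - ((λw. -4) -3)), ∅)}), u↦thunk((9 - ((λw. -4) -3)), ∅)}, St=[mulR :: if0]>
step 5: <T=(9 - ((λw. -4) -3)), E=∅, St=[mulR :: if0]>
step 6: <T=9, E=∅, St=[subR :: mulR :: if0]>
step 7: <T=((λw. -4) -3), E=∅, St=[subL(9) :: mulR :: if0]>
step 8: <T=(λw. -4), E=∅, St=[thunk :: subL(9) :: mulR :: if0]>
step 9: <T=-4, E={w↦thunk(-3, ∅)}, St=[subL(9) :: mulR :: if0]>
step 10: <T=2, E={x↦thunk(((λy. y) -1), {u↦thunk((9 - ((λw. -4) -3)), ∅)}), u↦thunk((9 - ((λw. -4) -3)), ∅)}, St=[mulL(13) :: if0]>
step 11: <T=0, E={x↦thunk(((λy. y) -1), {u↦thunk((9 - ((λw. -4) -3)), ∅)}), u↦thunk((9 - ((λw. -4) -3)), ∅)}, St=∅>
→ final value 0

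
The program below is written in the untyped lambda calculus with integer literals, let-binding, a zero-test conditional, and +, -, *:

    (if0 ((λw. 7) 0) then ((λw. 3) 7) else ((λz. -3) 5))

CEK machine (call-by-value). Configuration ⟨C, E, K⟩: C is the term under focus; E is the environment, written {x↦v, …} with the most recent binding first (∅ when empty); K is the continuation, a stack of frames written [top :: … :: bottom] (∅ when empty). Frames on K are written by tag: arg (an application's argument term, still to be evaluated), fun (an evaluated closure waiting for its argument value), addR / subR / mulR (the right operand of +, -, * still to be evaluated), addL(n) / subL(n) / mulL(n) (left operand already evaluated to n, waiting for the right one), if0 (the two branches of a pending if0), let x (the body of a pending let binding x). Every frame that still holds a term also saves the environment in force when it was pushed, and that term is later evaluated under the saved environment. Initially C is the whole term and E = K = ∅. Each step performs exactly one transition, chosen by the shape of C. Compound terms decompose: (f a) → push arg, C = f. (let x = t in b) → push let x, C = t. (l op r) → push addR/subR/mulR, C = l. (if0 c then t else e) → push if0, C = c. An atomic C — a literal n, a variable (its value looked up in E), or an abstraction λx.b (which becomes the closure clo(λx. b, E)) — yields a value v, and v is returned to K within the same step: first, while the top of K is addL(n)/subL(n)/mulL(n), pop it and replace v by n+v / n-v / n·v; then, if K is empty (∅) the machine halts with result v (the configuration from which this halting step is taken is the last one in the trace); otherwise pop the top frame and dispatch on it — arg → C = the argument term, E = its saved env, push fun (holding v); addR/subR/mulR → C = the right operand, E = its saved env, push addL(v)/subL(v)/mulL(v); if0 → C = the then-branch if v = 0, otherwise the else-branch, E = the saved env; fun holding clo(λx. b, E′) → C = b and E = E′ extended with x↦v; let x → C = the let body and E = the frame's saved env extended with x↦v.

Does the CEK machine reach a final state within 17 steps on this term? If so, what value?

t=0: <C=(if0 ((λw. 7) 0) then ((λw. 3) 7) else ((λz. -3) 5)), E=∅, K=∅>
t=1: <C=((λw. 7) 0), E=∅, K=[if0]>
t=2: <C=(λw. 7), E=∅, K=[arg :: if0]>
t=3: <C=0, E=∅, K=[fun :: if0]>
t=4: <C=7, E={w↦0}, K=[if0]>
t=5: <C=((λz. -3) 5), E=∅, K=∅>
t=6: <C=(λz. -3), E=∅, K=[arg]>
t=7: <C=5, E=∅, K=[fun]>
t=8: <C=-3, E={z↦5}, K=∅>
→ final value -3

Answer: -3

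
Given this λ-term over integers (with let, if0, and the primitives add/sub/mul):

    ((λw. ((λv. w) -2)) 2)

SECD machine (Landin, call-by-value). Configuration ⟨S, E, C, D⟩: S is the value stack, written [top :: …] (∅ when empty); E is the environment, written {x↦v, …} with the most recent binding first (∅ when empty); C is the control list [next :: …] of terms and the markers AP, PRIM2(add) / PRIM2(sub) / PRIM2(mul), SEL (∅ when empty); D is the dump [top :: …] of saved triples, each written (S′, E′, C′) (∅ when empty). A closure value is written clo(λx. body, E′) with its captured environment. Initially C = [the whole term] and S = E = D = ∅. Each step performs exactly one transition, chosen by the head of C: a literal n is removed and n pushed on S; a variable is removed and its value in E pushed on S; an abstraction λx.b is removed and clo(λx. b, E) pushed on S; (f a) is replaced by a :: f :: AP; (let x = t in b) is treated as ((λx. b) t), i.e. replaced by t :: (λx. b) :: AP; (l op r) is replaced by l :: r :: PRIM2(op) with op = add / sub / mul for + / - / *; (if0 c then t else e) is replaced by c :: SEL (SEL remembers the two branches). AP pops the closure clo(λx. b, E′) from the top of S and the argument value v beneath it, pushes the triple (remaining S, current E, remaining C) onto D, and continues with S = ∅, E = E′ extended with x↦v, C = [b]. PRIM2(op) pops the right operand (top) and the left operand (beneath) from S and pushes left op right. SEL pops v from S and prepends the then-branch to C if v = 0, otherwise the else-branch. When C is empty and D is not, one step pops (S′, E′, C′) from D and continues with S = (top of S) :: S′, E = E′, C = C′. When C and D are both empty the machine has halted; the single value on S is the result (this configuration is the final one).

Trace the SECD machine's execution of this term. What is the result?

Answer: 2

Derivation:
0. ⟨S=∅; E=∅; C=[((λw. ((λv. w) -2)) 2)]; D=∅⟩
1. ⟨S=∅; E=∅; C=[2 :: (λw. ((λv. w) -2)) :: AP]; D=∅⟩
2. ⟨S=[2]; E=∅; C=[(λw. ((λv. w) -2)) :: AP]; D=∅⟩
3. ⟨S=[clo(λw. ((λv. w) -2), ∅) :: 2]; E=∅; C=[AP]; D=∅⟩
4. ⟨S=∅; E={w↦2}; C=[((λv. w) -2)]; D=[(∅, ∅, ∅)]⟩
5. ⟨S=∅; E={w↦2}; C=[-2 :: (λv. w) :: AP]; D=[(∅, ∅, ∅)]⟩
6. ⟨S=[-2]; E={w↦2}; C=[(λv. w) :: AP]; D=[(∅, ∅, ∅)]⟩
7. ⟨S=[clo(λv. w, {w↦2}) :: -2]; E={w↦2}; C=[AP]; D=[(∅, ∅, ∅)]⟩
8. ⟨S=∅; E={v↦-2, w↦2}; C=[w]; D=[(∅, {w↦2}, ∅) :: (∅, ∅, ∅)]⟩
9. ⟨S=[2]; E={v↦-2, w↦2}; C=∅; D=[(∅, {w↦2}, ∅) :: (∅, ∅, ∅)]⟩
10. ⟨S=[2]; E={w↦2}; C=∅; D=[(∅, ∅, ∅)]⟩
11. ⟨S=[2]; E=∅; C=∅; D=∅⟩
→ final value 2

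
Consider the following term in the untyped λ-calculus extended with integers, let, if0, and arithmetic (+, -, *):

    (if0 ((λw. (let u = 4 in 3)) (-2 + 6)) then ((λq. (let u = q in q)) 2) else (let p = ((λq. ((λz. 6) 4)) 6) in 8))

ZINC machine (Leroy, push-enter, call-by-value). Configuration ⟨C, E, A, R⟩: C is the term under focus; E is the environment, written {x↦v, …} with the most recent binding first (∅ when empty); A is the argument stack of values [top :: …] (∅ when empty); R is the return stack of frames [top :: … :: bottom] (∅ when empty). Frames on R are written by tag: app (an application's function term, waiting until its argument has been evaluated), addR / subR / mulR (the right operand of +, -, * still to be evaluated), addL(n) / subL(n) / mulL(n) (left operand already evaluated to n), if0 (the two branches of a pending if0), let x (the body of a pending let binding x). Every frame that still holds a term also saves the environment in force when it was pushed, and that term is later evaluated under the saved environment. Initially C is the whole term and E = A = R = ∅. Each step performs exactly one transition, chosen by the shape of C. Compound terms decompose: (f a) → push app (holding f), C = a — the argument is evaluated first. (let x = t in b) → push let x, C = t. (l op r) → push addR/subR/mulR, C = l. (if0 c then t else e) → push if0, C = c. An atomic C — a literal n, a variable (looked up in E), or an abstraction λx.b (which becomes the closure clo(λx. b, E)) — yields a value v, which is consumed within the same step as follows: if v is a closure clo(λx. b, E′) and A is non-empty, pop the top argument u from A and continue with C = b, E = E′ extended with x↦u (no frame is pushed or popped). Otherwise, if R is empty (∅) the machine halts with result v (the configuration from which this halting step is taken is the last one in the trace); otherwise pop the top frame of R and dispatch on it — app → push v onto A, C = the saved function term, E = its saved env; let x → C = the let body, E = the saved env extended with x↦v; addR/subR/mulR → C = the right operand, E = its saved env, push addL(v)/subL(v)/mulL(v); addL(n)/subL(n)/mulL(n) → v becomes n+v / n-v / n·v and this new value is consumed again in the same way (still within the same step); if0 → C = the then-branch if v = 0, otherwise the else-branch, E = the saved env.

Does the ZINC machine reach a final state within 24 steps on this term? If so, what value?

Answer: 8

Derivation:
step 0: ⟨C=(if0 ((λw. (let u = 4 in 3)) (-2 + 6)) then ((λq. (let u = q in q)) 2) else (let p = ((λq. ((λz. 6) 4)) 6) in 8)); E=∅; A=∅; R=∅⟩
step 1: ⟨C=((λw. (let u = 4 in 3)) (-2 + 6)); E=∅; A=∅; R=[if0]⟩
step 2: ⟨C=(-2 + 6); E=∅; A=∅; R=[app :: if0]⟩
step 3: ⟨C=-2; E=∅; A=∅; R=[addR :: app :: if0]⟩
step 4: ⟨C=6; E=∅; A=∅; R=[addL(-2) :: app :: if0]⟩
step 5: ⟨C=(λw. (let u = 4 in 3)); E=∅; A=[4]; R=[if0]⟩
step 6: ⟨C=(let u = 4 in 3); E={w↦4}; A=∅; R=[if0]⟩
step 7: ⟨C=4; E={w↦4}; A=∅; R=[let u :: if0]⟩
step 8: ⟨C=3; E={u↦4, w↦4}; A=∅; R=[if0]⟩
step 9: ⟨C=(let p = ((λq. ((λz. 6) 4)) 6) in 8); E=∅; A=∅; R=∅⟩
step 10: ⟨C=((λq. ((λz. 6) 4)) 6); E=∅; A=∅; R=[let p]⟩
step 11: ⟨C=6; E=∅; A=∅; R=[app :: let p]⟩
step 12: ⟨C=(λq. ((λz. 6) 4)); E=∅; A=[6]; R=[let p]⟩
step 13: ⟨C=((λz. 6) 4); E={q↦6}; A=∅; R=[let p]⟩
step 14: ⟨C=4; E={q↦6}; A=∅; R=[app :: let p]⟩
step 15: ⟨C=(λz. 6); E={q↦6}; A=[4]; R=[let p]⟩
step 16: ⟨C=6; E={z↦4, q↦6}; A=∅; R=[let p]⟩
step 17: ⟨C=8; E={p↦6}; A=∅; R=∅⟩
→ final value 8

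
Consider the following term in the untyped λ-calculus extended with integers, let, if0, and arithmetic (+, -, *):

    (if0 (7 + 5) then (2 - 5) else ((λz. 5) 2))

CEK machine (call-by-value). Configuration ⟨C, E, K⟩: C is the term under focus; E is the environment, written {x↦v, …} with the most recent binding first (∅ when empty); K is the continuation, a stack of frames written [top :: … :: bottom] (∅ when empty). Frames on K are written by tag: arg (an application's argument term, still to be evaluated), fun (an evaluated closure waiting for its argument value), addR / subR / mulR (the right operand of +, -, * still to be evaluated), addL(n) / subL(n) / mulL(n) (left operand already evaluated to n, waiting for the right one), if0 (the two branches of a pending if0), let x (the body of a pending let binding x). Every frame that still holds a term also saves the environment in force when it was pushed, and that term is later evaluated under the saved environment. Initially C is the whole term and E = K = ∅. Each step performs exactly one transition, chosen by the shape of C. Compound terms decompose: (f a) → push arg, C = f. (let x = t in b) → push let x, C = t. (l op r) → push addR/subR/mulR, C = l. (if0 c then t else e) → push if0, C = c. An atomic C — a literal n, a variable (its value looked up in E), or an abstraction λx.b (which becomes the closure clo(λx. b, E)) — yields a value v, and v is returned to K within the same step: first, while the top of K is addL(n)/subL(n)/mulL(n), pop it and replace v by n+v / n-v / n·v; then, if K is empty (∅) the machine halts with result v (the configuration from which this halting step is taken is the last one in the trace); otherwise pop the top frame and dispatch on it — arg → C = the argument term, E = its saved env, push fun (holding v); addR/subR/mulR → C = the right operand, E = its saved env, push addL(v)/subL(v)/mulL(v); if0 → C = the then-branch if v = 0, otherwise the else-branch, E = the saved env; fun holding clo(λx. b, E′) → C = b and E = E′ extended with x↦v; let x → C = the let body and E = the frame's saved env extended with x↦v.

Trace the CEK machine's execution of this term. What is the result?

Answer: 5

Execution trace:
[0] <C=(if0 (7 + 5) then (2 - 5) else ((λz. 5) 2)), E=∅, K=∅>
[1] <C=(7 + 5), E=∅, K=[if0]>
[2] <C=7, E=∅, K=[addR :: if0]>
[3] <C=5, E=∅, K=[addL(7) :: if0]>
[4] <C=((λz. 5) 2), E=∅, K=∅>
[5] <C=(λz. 5), E=∅, K=[arg]>
[6] <C=2, E=∅, K=[fun]>
[7] <C=5, E={z↦2}, K=∅>
→ final value 5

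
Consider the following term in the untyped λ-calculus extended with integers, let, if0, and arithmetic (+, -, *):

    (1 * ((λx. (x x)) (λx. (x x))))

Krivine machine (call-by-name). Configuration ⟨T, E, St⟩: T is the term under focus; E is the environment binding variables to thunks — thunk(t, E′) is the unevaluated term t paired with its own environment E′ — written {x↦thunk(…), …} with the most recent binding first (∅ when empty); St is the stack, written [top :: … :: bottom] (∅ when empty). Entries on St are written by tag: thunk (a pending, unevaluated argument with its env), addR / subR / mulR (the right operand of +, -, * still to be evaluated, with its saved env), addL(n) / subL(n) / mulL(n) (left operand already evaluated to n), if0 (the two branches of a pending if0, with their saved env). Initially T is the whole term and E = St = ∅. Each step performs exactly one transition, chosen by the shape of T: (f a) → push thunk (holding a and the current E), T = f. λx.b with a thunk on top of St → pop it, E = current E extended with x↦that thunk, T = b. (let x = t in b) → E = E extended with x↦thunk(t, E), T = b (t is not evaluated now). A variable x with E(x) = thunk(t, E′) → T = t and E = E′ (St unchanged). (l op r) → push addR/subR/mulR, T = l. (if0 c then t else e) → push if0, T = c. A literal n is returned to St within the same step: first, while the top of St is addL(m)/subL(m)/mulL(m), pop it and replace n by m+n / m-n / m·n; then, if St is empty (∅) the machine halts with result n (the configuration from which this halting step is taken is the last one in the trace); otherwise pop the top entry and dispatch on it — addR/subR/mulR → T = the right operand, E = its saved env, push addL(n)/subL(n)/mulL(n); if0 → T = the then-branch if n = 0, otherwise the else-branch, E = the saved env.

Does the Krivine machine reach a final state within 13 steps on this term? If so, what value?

Answer: DIVERGES (no final state within 13 steps)

Execution trace:
t=0: [T=(1 * ((λx. (x x)) (λx. (x x)))) | E=∅ | St=∅]
t=1: [T=1 | E=∅ | St=[mulR]]
t=2: [T=((λx. (x x)) (λx. (x x))) | E=∅ | St=[mulL(1)]]
t=3: [T=(λx. (x x)) | E=∅ | St=[thunk :: mulL(1)]]
t=4: [T=(x x) | E={x↦thunk((λx. (x x)), ∅)} | St=[mulL(1)]]
t=5: [T=x | E={x↦thunk((λx. (x x)), ∅)} | St=[thunk :: mulL(1)]]
t=6: [T=(λx. (x x)) | E=∅ | St=[thunk :: mulL(1)]]
t=7: [T=(x x) | E={x↦thunk(x, {x↦thunk((λx. (x x)), ∅)})} | St=[mulL(1)]]
t=8: [T=x | E={x↦thunk(x, {x↦thunk((λx. (x x)), ∅)})} | St=[thunk :: mulL(1)]]
t=9: [T=x | E={x↦thunk((λx. (x x)), ∅)} | St=[thunk :: mulL(1)]]
t=10: [T=(λx. (x x)) | E=∅ | St=[thunk :: mulL(1)]]
t=11: [T=(x x) | E={x↦thunk(x, {x↦thunk(x, {x↦thunk((λx. (x x)), ∅)})})} | St=[mulL(1)]]
t=12: [T=x | E={x↦thunk(x, {x↦thunk(x, {x↦thunk((λx. (x x)), ∅)})})} | St=[thunk :: mulL(1)]]
t=13: [T=x | E={x↦thunk(x, {x↦thunk((λx. (x x)), ∅)})} | St=[thunk :: mulL(1)]]
→ 13 transitions taken and the configuration is still not final: no result within 13 steps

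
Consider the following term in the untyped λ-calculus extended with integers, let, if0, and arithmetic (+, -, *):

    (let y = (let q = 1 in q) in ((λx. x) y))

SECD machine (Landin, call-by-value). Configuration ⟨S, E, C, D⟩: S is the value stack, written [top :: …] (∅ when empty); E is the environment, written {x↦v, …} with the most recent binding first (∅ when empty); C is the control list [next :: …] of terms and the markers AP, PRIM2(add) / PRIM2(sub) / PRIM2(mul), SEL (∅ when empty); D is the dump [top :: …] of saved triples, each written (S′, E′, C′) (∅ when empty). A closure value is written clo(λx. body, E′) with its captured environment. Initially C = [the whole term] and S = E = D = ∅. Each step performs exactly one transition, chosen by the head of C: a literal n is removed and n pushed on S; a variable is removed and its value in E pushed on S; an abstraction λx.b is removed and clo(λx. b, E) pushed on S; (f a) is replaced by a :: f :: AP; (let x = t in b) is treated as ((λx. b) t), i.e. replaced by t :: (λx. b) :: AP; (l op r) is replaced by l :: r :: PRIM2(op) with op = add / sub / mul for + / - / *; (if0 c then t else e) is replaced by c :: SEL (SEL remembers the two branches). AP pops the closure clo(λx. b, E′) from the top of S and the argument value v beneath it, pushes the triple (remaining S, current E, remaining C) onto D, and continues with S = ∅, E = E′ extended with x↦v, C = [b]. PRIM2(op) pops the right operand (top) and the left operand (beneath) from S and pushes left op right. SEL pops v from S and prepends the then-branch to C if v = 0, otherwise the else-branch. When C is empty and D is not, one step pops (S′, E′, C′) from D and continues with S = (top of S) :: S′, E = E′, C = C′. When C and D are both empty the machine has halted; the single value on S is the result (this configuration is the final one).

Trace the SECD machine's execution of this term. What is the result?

t=0: ⟨S=∅; E=∅; C=[(let y = (let q = 1 in q) in ((λx. x) y))]; D=∅⟩
t=1: ⟨S=∅; E=∅; C=[(let q = 1 in q) :: (λy. ((λx. x) y)) :: AP]; D=∅⟩
t=2: ⟨S=∅; E=∅; C=[1 :: (λq. q) :: AP :: (λy. ((λx. x) y)) :: AP]; D=∅⟩
t=3: ⟨S=[1]; E=∅; C=[(λq. q) :: AP :: (λy. ((λx. x) y)) :: AP]; D=∅⟩
t=4: ⟨S=[clo(λq. q, ∅) :: 1]; E=∅; C=[AP :: (λy. ((λx. x) y)) :: AP]; D=∅⟩
t=5: ⟨S=∅; E={q↦1}; C=[q]; D=[(∅, ∅, [(λy. ((λx. x) y)) :: AP])]⟩
t=6: ⟨S=[1]; E={q↦1}; C=∅; D=[(∅, ∅, [(λy. ((λx. x) y)) :: AP])]⟩
t=7: ⟨S=[1]; E=∅; C=[(λy. ((λx. x) y)) :: AP]; D=∅⟩
t=8: ⟨S=[clo(λy. ((λx. x) y), ∅) :: 1]; E=∅; C=[AP]; D=∅⟩
t=9: ⟨S=∅; E={y↦1}; C=[((λx. x) y)]; D=[(∅, ∅, ∅)]⟩
t=10: ⟨S=∅; E={y↦1}; C=[y :: (λx. x) :: AP]; D=[(∅, ∅, ∅)]⟩
t=11: ⟨S=[1]; E={y↦1}; C=[(λx. x) :: AP]; D=[(∅, ∅, ∅)]⟩
t=12: ⟨S=[clo(λx. x, {y↦1}) :: 1]; E={y↦1}; C=[AP]; D=[(∅, ∅, ∅)]⟩
t=13: ⟨S=∅; E={x↦1, y↦1}; C=[x]; D=[(∅, {y↦1}, ∅) :: (∅, ∅, ∅)]⟩
t=14: ⟨S=[1]; E={x↦1, y↦1}; C=∅; D=[(∅, {y↦1}, ∅) :: (∅, ∅, ∅)]⟩
t=15: ⟨S=[1]; E={y↦1}; C=∅; D=[(∅, ∅, ∅)]⟩
t=16: ⟨S=[1]; E=∅; C=∅; D=∅⟩
→ final value 1

Answer: 1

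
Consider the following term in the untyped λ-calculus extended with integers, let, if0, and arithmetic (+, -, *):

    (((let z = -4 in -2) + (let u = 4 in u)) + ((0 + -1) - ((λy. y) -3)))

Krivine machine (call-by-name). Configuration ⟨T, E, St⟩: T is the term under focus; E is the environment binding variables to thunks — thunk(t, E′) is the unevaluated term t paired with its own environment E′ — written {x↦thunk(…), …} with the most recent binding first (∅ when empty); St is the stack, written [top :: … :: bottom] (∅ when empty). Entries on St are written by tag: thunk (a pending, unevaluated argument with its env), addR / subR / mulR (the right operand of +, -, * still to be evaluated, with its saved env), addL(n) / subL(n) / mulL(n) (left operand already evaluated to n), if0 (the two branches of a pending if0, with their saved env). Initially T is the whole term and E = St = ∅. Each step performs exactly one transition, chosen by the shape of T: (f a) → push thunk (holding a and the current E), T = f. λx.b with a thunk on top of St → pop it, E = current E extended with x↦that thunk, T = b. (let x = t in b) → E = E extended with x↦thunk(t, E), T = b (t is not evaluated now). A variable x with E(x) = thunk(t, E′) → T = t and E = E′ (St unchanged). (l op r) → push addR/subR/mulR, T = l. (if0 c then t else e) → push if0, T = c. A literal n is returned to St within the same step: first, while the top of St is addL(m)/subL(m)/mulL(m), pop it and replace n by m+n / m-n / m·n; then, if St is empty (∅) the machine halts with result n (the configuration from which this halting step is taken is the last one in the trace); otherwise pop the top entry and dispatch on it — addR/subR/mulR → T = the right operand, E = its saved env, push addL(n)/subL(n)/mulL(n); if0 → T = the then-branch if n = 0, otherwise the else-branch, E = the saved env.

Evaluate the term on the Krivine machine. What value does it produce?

step 0: ⟨T=(((let z = -4 in -2) + (let u = 4 in u)) + ((0 + -1) - ((λy. y) -3))); E=∅; St=∅⟩
step 1: ⟨T=((let z = -4 in -2) + (let u = 4 in u)); E=∅; St=[addR]⟩
step 2: ⟨T=(let z = -4 in -2); E=∅; St=[addR :: addR]⟩
step 3: ⟨T=-2; E={z↦thunk(-4, ∅)}; St=[addR :: addR]⟩
step 4: ⟨T=(let u = 4 in u); E=∅; St=[addL(-2) :: addR]⟩
step 5: ⟨T=u; E={u↦thunk(4, ∅)}; St=[addL(-2) :: addR]⟩
step 6: ⟨T=4; E=∅; St=[addL(-2) :: addR]⟩
step 7: ⟨T=((0 + -1) - ((λy. y) -3)); E=∅; St=[addL(2)]⟩
step 8: ⟨T=(0 + -1); E=∅; St=[subR :: addL(2)]⟩
step 9: ⟨T=0; E=∅; St=[addR :: subR :: addL(2)]⟩
step 10: ⟨T=-1; E=∅; St=[addL(0) :: subR :: addL(2)]⟩
step 11: ⟨T=((λy. y) -3); E=∅; St=[subL(-1) :: addL(2)]⟩
step 12: ⟨T=(λy. y); E=∅; St=[thunk :: subL(-1) :: addL(2)]⟩
step 13: ⟨T=y; E={y↦thunk(-3, ∅)}; St=[subL(-1) :: addL(2)]⟩
step 14: ⟨T=-3; E=∅; St=[subL(-1) :: addL(2)]⟩
→ final value 4

Answer: 4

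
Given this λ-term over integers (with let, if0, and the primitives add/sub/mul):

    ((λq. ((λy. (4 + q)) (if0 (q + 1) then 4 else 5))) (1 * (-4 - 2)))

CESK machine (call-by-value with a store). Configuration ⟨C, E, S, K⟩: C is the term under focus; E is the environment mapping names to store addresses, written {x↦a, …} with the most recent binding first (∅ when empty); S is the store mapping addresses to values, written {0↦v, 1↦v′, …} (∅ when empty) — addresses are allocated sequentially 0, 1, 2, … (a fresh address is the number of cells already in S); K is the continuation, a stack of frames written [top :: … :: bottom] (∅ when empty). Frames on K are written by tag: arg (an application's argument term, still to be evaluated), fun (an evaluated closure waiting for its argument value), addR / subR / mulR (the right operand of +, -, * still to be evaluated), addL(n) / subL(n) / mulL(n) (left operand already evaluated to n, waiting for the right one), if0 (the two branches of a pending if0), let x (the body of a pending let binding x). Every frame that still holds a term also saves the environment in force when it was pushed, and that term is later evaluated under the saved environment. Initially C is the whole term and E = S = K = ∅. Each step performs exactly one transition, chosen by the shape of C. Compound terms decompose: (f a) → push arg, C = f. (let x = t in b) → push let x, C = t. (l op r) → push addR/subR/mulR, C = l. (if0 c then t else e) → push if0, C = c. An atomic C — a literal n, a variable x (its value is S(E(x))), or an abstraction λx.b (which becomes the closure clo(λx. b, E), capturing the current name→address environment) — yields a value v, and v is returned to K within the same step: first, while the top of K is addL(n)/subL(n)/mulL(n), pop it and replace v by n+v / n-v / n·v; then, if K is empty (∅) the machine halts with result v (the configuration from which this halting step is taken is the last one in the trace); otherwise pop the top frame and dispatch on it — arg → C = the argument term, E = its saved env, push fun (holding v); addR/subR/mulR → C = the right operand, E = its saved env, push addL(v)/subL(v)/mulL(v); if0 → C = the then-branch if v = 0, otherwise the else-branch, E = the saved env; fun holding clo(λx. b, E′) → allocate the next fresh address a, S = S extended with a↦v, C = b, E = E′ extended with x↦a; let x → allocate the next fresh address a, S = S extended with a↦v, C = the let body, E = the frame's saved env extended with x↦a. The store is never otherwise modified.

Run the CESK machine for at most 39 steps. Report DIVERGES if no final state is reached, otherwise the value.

t=0: [C=((λq. ((λy. (4 + q)) (if0 (q + 1) then 4 else 5))) (1 * (-4 - 2))) | E=∅ | S=∅ | K=∅]
t=1: [C=(λq. ((λy. (4 + q)) (if0 (q + 1) then 4 else 5))) | E=∅ | S=∅ | K=[arg]]
t=2: [C=(1 * (-4 - 2)) | E=∅ | S=∅ | K=[fun]]
t=3: [C=1 | E=∅ | S=∅ | K=[mulR :: fun]]
t=4: [C=(-4 - 2) | E=∅ | S=∅ | K=[mulL(1) :: fun]]
t=5: [C=-4 | E=∅ | S=∅ | K=[subR :: mulL(1) :: fun]]
t=6: [C=2 | E=∅ | S=∅ | K=[subL(-4) :: mulL(1) :: fun]]
t=7: [C=((λy. (4 + q)) (if0 (q + 1) then 4 else 5)) | E={q↦0} | S={0↦-6} | K=∅]
t=8: [C=(λy. (4 + q)) | E={q↦0} | S={0↦-6} | K=[arg]]
t=9: [C=(if0 (q + 1) then 4 else 5) | E={q↦0} | S={0↦-6} | K=[fun]]
t=10: [C=(q + 1) | E={q↦0} | S={0↦-6} | K=[if0 :: fun]]
t=11: [C=q | E={q↦0} | S={0↦-6} | K=[addR :: if0 :: fun]]
t=12: [C=1 | E={q↦0} | S={0↦-6} | K=[addL(-6) :: if0 :: fun]]
t=13: [C=5 | E={q↦0} | S={0↦-6} | K=[fun]]
t=14: [C=(4 + q) | E={y↦1, q↦0} | S={0↦-6, 1↦5} | K=∅]
t=15: [C=4 | E={y↦1, q↦0} | S={0↦-6, 1↦5} | K=[addR]]
t=16: [C=q | E={y↦1, q↦0} | S={0↦-6, 1↦5} | K=[addL(4)]]
→ final value -2

Answer: -2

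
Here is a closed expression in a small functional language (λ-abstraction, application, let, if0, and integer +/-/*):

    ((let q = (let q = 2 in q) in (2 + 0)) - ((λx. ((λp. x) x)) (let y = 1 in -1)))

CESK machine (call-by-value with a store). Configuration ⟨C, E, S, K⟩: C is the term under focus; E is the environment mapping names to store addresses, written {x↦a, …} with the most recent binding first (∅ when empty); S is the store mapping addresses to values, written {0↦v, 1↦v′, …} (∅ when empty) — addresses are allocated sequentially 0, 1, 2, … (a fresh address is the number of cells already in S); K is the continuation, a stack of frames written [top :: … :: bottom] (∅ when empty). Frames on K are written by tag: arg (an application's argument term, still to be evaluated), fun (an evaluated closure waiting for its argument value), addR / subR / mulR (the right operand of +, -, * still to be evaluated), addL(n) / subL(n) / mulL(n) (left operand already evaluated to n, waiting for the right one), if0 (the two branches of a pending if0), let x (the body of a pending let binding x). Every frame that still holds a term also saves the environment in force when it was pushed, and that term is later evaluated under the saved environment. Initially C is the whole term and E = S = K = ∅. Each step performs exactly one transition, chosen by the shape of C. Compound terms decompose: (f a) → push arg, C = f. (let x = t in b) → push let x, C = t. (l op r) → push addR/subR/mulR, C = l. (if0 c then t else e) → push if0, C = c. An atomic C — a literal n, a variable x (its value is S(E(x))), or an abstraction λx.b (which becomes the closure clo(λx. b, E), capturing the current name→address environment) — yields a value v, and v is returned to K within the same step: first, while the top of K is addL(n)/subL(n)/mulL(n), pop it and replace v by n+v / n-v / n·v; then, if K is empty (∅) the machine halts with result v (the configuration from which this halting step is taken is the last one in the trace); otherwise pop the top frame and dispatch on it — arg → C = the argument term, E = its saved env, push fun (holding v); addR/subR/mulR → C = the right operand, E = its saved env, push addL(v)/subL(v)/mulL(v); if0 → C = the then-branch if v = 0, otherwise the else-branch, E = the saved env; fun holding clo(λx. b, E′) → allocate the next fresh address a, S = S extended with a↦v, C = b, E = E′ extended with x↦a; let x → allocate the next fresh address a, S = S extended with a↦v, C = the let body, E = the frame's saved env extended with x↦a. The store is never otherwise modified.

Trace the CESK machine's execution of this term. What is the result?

step 0: <C=((let q = (let q = 2 in q) in (2 + 0)) - ((λx. ((λp. x) x)) (let y = 1 in -1))), E=∅, S=∅, K=∅>
step 1: <C=(let q = (let q = 2 in q) in (2 + 0)), E=∅, S=∅, K=[subR]>
step 2: <C=(let q = 2 in q), E=∅, S=∅, K=[let q :: subR]>
step 3: <C=2, E=∅, S=∅, K=[let q :: let q :: subR]>
step 4: <C=q, E={q↦0}, S={0↦2}, K=[let q :: subR]>
step 5: <C=(2 + 0), E={q↦1}, S={0↦2, 1↦2}, K=[subR]>
step 6: <C=2, E={q↦1}, S={0↦2, 1↦2}, K=[addR :: subR]>
step 7: <C=0, E={q↦1}, S={0↦2, 1↦2}, K=[addL(2) :: subR]>
step 8: <C=((λx. ((λp. x) x)) (let y = 1 in -1)), E=∅, S={0↦2, 1↦2}, K=[subL(2)]>
step 9: <C=(λx. ((λp. x) x)), E=∅, S={0↦2, 1↦2}, K=[arg :: subL(2)]>
step 10: <C=(let y = 1 in -1), E=∅, S={0↦2, 1↦2}, K=[fun :: subL(2)]>
step 11: <C=1, E=∅, S={0↦2, 1↦2}, K=[let y :: fun :: subL(2)]>
step 12: <C=-1, E={y↦2}, S={0↦2, 1↦2, 2↦1}, K=[fun :: subL(2)]>
step 13: <C=((λp. x) x), E={x↦3}, S={0↦2, 1↦2, 2↦1, 3↦-1}, K=[subL(2)]>
step 14: <C=(λp. x), E={x↦3}, S={0↦2, 1↦2, 2↦1, 3↦-1}, K=[arg :: subL(2)]>
step 15: <C=x, E={x↦3}, S={0↦2, 1↦2, 2↦1, 3↦-1}, K=[fun :: subL(2)]>
step 16: <C=x, E={p↦4, x↦3}, S={0↦2, 1↦2, 2↦1, 3↦-1, 4↦-1}, K=[subL(2)]>
→ final value 3

Answer: 3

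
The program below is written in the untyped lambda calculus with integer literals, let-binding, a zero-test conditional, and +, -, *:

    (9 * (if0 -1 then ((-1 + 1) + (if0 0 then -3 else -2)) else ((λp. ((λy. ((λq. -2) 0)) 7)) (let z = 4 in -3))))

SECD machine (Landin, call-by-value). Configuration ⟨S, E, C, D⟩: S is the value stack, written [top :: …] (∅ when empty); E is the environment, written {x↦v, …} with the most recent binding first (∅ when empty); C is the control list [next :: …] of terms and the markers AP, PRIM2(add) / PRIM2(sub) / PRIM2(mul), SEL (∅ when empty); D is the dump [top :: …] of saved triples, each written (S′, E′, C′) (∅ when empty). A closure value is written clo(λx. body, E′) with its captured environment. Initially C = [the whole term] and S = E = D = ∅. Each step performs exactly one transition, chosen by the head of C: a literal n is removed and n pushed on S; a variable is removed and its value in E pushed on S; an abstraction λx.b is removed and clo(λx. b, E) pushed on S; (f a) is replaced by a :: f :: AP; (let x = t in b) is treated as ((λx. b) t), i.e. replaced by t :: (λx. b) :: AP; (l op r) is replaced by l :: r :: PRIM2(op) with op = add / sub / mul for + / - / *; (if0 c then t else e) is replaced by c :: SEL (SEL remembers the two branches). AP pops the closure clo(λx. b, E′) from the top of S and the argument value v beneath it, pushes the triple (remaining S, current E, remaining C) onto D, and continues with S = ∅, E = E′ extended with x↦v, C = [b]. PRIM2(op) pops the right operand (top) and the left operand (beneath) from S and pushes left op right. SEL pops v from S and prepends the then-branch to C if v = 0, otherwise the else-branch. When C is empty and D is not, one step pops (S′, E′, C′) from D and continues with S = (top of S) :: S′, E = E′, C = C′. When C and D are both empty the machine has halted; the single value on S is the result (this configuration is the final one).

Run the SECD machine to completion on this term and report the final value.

t=0: ⟨S=∅; E=∅; C=[(9 * (if0 -1 then ((-1 + 1) + (if0 0 then -3 else -2)) else ((λp. ((λy. ((λq. -2) 0)) 7)) (let z = 4 in -3))))]; D=∅⟩
t=1: ⟨S=∅; E=∅; C=[9 :: (if0 -1 then ((-1 + 1) + (if0 0 then -3 else -2)) else ((λp. ((λy. ((λq. -2) 0)) 7)) (let z = 4 in -3))) :: PRIM2(mul)]; D=∅⟩
t=2: ⟨S=[9]; E=∅; C=[(if0 -1 then ((-1 + 1) + (if0 0 then -3 else -2)) else ((λp. ((λy. ((λq. -2) 0)) 7)) (let z = 4 in -3))) :: PRIM2(mul)]; D=∅⟩
t=3: ⟨S=[9]; E=∅; C=[-1 :: SEL :: PRIM2(mul)]; D=∅⟩
t=4: ⟨S=[-1 :: 9]; E=∅; C=[SEL :: PRIM2(mul)]; D=∅⟩
t=5: ⟨S=[9]; E=∅; C=[((λp. ((λy. ((λq. -2) 0)) 7)) (let z = 4 in -3)) :: PRIM2(mul)]; D=∅⟩
t=6: ⟨S=[9]; E=∅; C=[(let z = 4 in -3) :: (λp. ((λy. ((λq. -2) 0)) 7)) :: AP :: PRIM2(mul)]; D=∅⟩
t=7: ⟨S=[9]; E=∅; C=[4 :: (λz. -3) :: AP :: (λp. ((λy. ((λq. -2) 0)) 7)) :: AP :: PRIM2(mul)]; D=∅⟩
t=8: ⟨S=[4 :: 9]; E=∅; C=[(λz. -3) :: AP :: (λp. ((λy. ((λq. -2) 0)) 7)) :: AP :: PRIM2(mul)]; D=∅⟩
t=9: ⟨S=[clo(λz. -3, ∅) :: 4 :: 9]; E=∅; C=[AP :: (λp. ((λy. ((λq. -2) 0)) 7)) :: AP :: PRIM2(mul)]; D=∅⟩
t=10: ⟨S=∅; E={z↦4}; C=[-3]; D=[([9], ∅, [(λp. ((λy. ((λq. -2) 0)) 7)) :: AP :: PRIM2(mul)])]⟩
t=11: ⟨S=[-3]; E={z↦4}; C=∅; D=[([9], ∅, [(λp. ((λy. ((λq. -2) 0)) 7)) :: AP :: PRIM2(mul)])]⟩
t=12: ⟨S=[-3 :: 9]; E=∅; C=[(λp. ((λy. ((λq. -2) 0)) 7)) :: AP :: PRIM2(mul)]; D=∅⟩
t=13: ⟨S=[clo(λp. ((λy. ((λq. -2) 0)) 7), ∅) :: -3 :: 9]; E=∅; C=[AP :: PRIM2(mul)]; D=∅⟩
t=14: ⟨S=∅; E={p↦-3}; C=[((λy. ((λq. -2) 0)) 7)]; D=[([9], ∅, [PRIM2(mul)])]⟩
t=15: ⟨S=∅; E={p↦-3}; C=[7 :: (λy. ((λq. -2) 0)) :: AP]; D=[([9], ∅, [PRIM2(mul)])]⟩
t=16: ⟨S=[7]; E={p↦-3}; C=[(λy. ((λq. -2) 0)) :: AP]; D=[([9], ∅, [PRIM2(mul)])]⟩
t=17: ⟨S=[clo(λy. ((λq. -2) 0), {p↦-3}) :: 7]; E={p↦-3}; C=[AP]; D=[([9], ∅, [PRIM2(mul)])]⟩
t=18: ⟨S=∅; E={y↦7, p↦-3}; C=[((λq. -2) 0)]; D=[(∅, {p↦-3}, ∅) :: ([9], ∅, [PRIM2(mul)])]⟩
t=19: ⟨S=∅; E={y↦7, p↦-3}; C=[0 :: (λq. -2) :: AP]; D=[(∅, {p↦-3}, ∅) :: ([9], ∅, [PRIM2(mul)])]⟩
t=20: ⟨S=[0]; E={y↦7, p↦-3}; C=[(λq. -2) :: AP]; D=[(∅, {p↦-3}, ∅) :: ([9], ∅, [PRIM2(mul)])]⟩
t=21: ⟨S=[clo(λq. -2, {y↦7, p↦-3}) :: 0]; E={y↦7, p↦-3}; C=[AP]; D=[(∅, {p↦-3}, ∅) :: ([9], ∅, [PRIM2(mul)])]⟩
t=22: ⟨S=∅; E={q↦0, y↦7, p↦-3}; C=[-2]; D=[(∅, {y↦7, p↦-3}, ∅) :: (∅, {p↦-3}, ∅) :: ([9], ∅, [PRIM2(mul)])]⟩
t=23: ⟨S=[-2]; E={q↦0, y↦7, p↦-3}; C=∅; D=[(∅, {y↦7, p↦-3}, ∅) :: (∅, {p↦-3}, ∅) :: ([9], ∅, [PRIM2(mul)])]⟩
t=24: ⟨S=[-2]; E={y↦7, p↦-3}; C=∅; D=[(∅, {p↦-3}, ∅) :: ([9], ∅, [PRIM2(mul)])]⟩
t=25: ⟨S=[-2]; E={p↦-3}; C=∅; D=[([9], ∅, [PRIM2(mul)])]⟩
t=26: ⟨S=[-2 :: 9]; E=∅; C=[PRIM2(mul)]; D=∅⟩
t=27: ⟨S=[-18]; E=∅; C=∅; D=∅⟩
→ final value -18

Answer: -18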